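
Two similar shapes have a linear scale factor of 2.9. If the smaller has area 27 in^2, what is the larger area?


Linear scale factor k = 2.9
Original area = 27 in^2
Rule: under a linear scaling by k, areas scale by k^2.
k^2 = 2.9^2 = 8.41
New area = 27 * 8.41
New area = 227.07
227.07 in^2


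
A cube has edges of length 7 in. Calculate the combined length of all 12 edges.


Shape: cube
Side s = 7 in
A cube has 12 edges, all equal.
Formula: total edge length = 12 * s
Total = 12 * 7
Total = 84
84 in


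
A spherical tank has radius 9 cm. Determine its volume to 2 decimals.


Shape: sphere
Radius r = 9 cm
Formula: V = (4/3) * pi * r^3
r^3 = 729
(4/3) * 729 = 972
V = 972 * pi
V = 3053.63
3053.63 cm^3


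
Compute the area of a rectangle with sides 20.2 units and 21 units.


Shape: rectangle
Length l = 20.2 units, Width w = 21 units
Formula: A = l * w
A = 20.2 * 21
A = 424.2
424.2 units^2


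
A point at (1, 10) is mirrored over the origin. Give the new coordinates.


Transformation: reflection
Original point: (1, 10)
Rule for reflection through the origin: (x, y) -> (-x, -y)
Apply: (1, 10) -> (-1, -10)
(-1, -10)


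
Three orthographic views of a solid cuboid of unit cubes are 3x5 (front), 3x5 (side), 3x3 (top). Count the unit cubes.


Orthographic views of a solid rectangular block:
Front view 3 x 5 -> length = 3, height = 5
Side view 3 x 5 -> width = 3, height = 5 (consistent)
Top view 3 x 3 -> confirms length = 3, width = 3
The block is 3 x 3 x 5.
Total unit cubes = 3 * 3 * 5 = 45
45 unit cubes


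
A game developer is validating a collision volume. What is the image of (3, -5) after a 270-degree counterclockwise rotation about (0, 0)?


Transformation: rotation about the origin
Original point: (3, -5)
Rule for 270 deg counterclockwise: (x, y) -> (y, -x)
Apply: (3, -5) -> (-5, -3)
(-5, -3)


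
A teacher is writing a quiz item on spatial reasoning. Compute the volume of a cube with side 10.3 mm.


Shape: cube
Side s = 10.3 mm
Formula: V = s^3
V = 10.3 * 10.3 * 10.3
V = 106.09 * 10.3
V = 1092.727
1092.727 mm^3


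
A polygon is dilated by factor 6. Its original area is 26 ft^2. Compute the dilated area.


Linear scale factor k = 6
Original area = 26 ft^2
Rule: under a linear scaling by k, areas scale by k^2.
k^2 = 6^2 = 36
New area = 26 * 36
New area = 936
936 ft^2


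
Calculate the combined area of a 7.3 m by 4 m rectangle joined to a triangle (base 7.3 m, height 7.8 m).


Composite shape: rectangle + triangle
Rectangle area = 7.3 * 4 = 29.2
Triangle area = 0.5 * 7.3 * 7.8 = 28.47
Total = 29.2 + 28.47
Total = 57.67
57.67 m^2


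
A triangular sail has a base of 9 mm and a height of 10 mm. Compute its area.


Shape: triangle
Base b = 9 mm, Height h = 10 mm
Formula: A = (1/2) * b * h
A = 0.5 * 9 * 10
A = 0.5 * 90
A = 45
45 mm^2


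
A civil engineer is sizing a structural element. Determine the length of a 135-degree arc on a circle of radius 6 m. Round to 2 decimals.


Shape: circular arc
Radius r = 6 m, Angle = 135 degrees
Formula: L = (angle/360) * 2 * pi * r
2 * pi * r = 12 * pi
L = (135/360) * 12 * pi
L = 4.5 * pi
L = 14.14
14.14 m


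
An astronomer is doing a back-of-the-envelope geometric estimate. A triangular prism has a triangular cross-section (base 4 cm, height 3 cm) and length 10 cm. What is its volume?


Shape: triangular prism
Triangle base = 4 cm, triangle height = 3 cm, prism length L = 10 cm
Formula: V = (1/2 * b * h_tri) * L
Cross-section area = 0.5 * 4 * 3 = 6
V = 6 * 10
V = 60
60 cm^3


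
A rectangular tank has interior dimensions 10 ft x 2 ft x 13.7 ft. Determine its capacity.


Shape: rectangular prism
l = 10 ft, w = 2 ft, h = 13.7 ft
Formula: V = l * w * h
V = 10 * 2 * 13.7
V = 20 * 13.7
V = 274
274 ft^3


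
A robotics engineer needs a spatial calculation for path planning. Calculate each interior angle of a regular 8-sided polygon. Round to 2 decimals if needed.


Shape: regular octagon (8 sides)
Formula: interior angle = (n - 2) * 180 / n
(n - 2) = 6
(n - 2) * 180 = 1080
angle = 1080 / 8
angle = 135
135 degrees


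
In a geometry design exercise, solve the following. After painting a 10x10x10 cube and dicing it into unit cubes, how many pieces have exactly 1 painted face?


Large cube: 10 x 10 x 10, cut into unit cubes.
n = 10, so n - 2 = 8
Cubes with 1 painted face lie in the interior of each face.
A cube has 6 faces; each contributes (n - 2)^2 = 64 such cubes.
Count = 6 * 64 = 384
384 unit cubes


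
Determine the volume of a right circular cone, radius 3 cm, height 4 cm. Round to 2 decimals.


Shape: cone
Radius r = 3 cm, Height h = 4 cm
Formula: V = (1/3) * pi * r^2 * h
r^2 = 9
pi * r^2 * h = pi * 9 * 4 = 36 * pi
V = 36 * pi / 3
V = 37.7
37.7 cm^3


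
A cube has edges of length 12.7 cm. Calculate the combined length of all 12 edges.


Shape: cube
Side s = 12.7 cm
A cube has 12 edges, all equal.
Formula: total edge length = 12 * s
Total = 12 * 12.7
Total = 152.4
152.4 cm


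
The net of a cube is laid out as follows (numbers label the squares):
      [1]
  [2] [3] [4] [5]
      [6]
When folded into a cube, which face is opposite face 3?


Net: cross layout. Take square 3 as the base (bottom).
Fold the four squares in the horizontal row up around 3: 2 -> left, 4 -> right, 5 wraps to the top.
Fold 1 and 6 up from 3: 1 -> back, 6 -> front.
Opposite pairs are therefore: (1, 6), (2, 4), (3, 5).
Face 3 is opposite face 5.
face 5


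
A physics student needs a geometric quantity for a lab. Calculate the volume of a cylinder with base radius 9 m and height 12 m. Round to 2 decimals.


Shape: cylinder
Radius r = 9 m, Height h = 12 m
Formula: V = pi * r^2 * h
r^2 = 81
V = pi * 81 * 12
V = 972 * pi
V = 3053.63
3053.63 m^3


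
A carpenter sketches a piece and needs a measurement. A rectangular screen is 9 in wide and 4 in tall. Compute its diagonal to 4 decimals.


Shape: rectangle (diagonal via Pythagoras)
Sides: 9 in and 4 in
Formula: d = sqrt(l^2 + w^2)
l^2 = 81, w^2 = 16
l^2 + w^2 = 97
d = sqrt(97)
d = 9.8489
9.8489 in


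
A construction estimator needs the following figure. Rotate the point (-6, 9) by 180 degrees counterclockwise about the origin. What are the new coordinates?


Transformation: rotation about the origin
Original point: (-6, 9)
Rule for 180 deg: (x, y) -> (-x, -y)
Apply: (-6, 9) -> (6, -9)
(6, -9)


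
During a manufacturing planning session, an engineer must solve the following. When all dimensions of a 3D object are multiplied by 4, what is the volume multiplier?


Linear scale factor k = 4
Rule: under a linear scaling by k, volumes scale by k^3.
k^3 = 4 * 4 * 4
k^3 = 16 * 4
k^3 = 64
Volume scales by a factor of 64.
64 (dimensionless)


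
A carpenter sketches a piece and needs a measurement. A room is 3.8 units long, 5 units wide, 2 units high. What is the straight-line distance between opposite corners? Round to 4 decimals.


Shape: rectangular box (space diagonal)
l = 3.8 units, w = 5 units, h = 2 units
Visualize: the diagonal of the base, then a right triangle with that diagonal and the height.
Formula: d = sqrt(l^2 + w^2 + h^2)
l^2 + w^2 + h^2 = 14.44 + 25 + 4 = 43.44
d = sqrt(43.44)
d = 6.5909
6.5909 units


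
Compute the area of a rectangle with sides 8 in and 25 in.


Shape: rectangle
Length l = 8 in, Width w = 25 in
Formula: A = l * w
A = 8 * 25
A = 200
200 in^2


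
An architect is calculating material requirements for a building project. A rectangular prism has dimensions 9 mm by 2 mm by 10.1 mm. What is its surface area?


Shape: rectangular prism
l = 9 mm, w = 2 mm, h = 10.1 mm
Formula: SA = 2(lw + lh + wh)
lw = 18, lh = 90.9, wh = 20.2
lw + lh + wh = 129.1
SA = 2 * 129.1
SA = 258.2
258.2 mm^2


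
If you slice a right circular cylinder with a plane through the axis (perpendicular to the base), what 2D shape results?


Solid: right circular cylinder
Cutting plane: through the axis (perpendicular to the base)
Visualize the intersection of the plane with the solid's surface.
The boundary of the cut region is a rectangle.
rectangle


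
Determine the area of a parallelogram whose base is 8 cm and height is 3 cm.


Shape: parallelogram
Base b = 8 cm, Height h = 3 cm
Formula: A = b * h
A = 8 * 3
A = 24
24 cm^2


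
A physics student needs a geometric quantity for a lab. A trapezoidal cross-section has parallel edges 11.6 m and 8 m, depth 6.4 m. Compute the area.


Shape: trapezoid
Parallel sides a = 11.6 m, b = 8 m; Height h = 6.4 m
Formula: A = (a + b) * h / 2
a + b = 11.6 + 8 = 19.6
A = 19.6 * 6.4 / 2
A = 125.44 / 2
A = 62.72
62.72 m^2


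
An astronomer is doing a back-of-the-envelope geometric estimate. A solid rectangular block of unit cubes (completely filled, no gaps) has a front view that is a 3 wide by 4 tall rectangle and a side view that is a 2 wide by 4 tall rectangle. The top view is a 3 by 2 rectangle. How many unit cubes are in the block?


Orthographic views of a solid rectangular block:
Front view 3 x 4 -> length = 3, height = 4
Side view 2 x 4 -> width = 2, height = 4 (consistent)
Top view 3 x 2 -> confirms length = 3, width = 2
The block is 3 x 2 x 4.
Total unit cubes = 3 * 2 * 4 = 24
24 unit cubes


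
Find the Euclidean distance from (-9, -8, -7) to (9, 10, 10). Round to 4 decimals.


3D distance between two points
P1 = (-9, -8, -7), P2 = (9, 10, 10)
Formula: d = sqrt((x2-x1)^2 + (y2-y1)^2 + (z2-z1)^2)
dx = 9 - -9 = 18
dy = 10 - -8 = 18
dz = 10 - -7 = 17
dx^2 + dy^2 + dz^2 = 324 + 324 + 289 = 937
d = sqrt(937)
d = 30.6105
30.6105 units


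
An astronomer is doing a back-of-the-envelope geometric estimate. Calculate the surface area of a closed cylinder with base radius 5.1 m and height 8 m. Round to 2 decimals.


Shape: closed cylinder
Radius r = 5.1 m, Height h = 8 m
Formula: SA = 2*pi*r^2 + 2*pi*r*h = 2*pi*r*(r + h)
r + h = 13.1
2 * r * (r + h) = 2 * 5.1 * 13.1 = 133.62
SA = 133.62 * pi
SA = 419.78
419.78 m^2


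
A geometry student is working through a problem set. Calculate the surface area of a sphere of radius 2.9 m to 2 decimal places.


Shape: sphere
Radius r = 2.9 m
Formula: SA = 4 * pi * r^2
r^2 = 8.41
SA = 4 * pi * 8.41
SA = 33.64 * pi
SA = 105.68
105.68 m^2


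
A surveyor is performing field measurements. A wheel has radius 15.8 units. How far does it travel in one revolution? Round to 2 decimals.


Shape: circle
Radius r = 15.8 units
Formula: C = 2 * pi * r
C = 2 * pi * 15.8
C = 31.6 * pi
C = 99.27
99.27 units


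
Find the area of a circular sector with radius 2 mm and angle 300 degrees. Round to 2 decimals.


Shape: circular sector
Radius r = 2 mm, Angle = 300 degrees
Formula: A = (angle/360) * pi * r^2
r^2 = 4
Fraction of circle = 300/360
A = (300/360) * pi * 4
A = 3.333333 * pi
A = 10.47
10.47 mm^2


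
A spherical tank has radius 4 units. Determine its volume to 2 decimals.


Shape: sphere
Radius r = 4 units
Formula: V = (4/3) * pi * r^3
r^3 = 64
(4/3) * 64 = 85.333333
V = 85.333333 * pi
V = 268.08
268.08 units^3


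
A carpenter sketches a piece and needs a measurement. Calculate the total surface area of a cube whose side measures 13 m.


Shape: cube
Side s = 13 m
A cube has 6 square faces.
Formula: SA = 6 * s^2
s^2 = 169
SA = 6 * 169
SA = 1014
1014 m^2


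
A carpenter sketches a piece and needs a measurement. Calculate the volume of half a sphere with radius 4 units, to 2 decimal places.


Shape: hemisphere (half of a sphere)
Radius r = 4 units
Formula: V = (1/2) * (4/3) * pi * r^3 = (2/3) * pi * r^3
r^3 = 64
(2/3) * 64 = 42.666667
V = 42.666667 * pi
V = 134.04
134.04 units^3


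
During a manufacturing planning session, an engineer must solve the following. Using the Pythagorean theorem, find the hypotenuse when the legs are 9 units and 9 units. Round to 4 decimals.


Shape: right triangle
Legs a = 9 units, b = 9 units
Formula: c = sqrt(a^2 + b^2)
a^2 = 81, b^2 = 81
a^2 + b^2 = 162
c = sqrt(162)
c = 12.7279
12.7279 units


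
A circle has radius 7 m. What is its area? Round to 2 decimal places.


Shape: circle
Radius r = 7 m
Formula: A = pi * r^2
r^2 = 7^2 = 49
A = pi * 49
A = 153.94
153.94 m^2


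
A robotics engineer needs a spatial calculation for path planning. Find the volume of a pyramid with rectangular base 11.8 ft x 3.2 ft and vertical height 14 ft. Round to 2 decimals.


Shape: rectangular pyramid
Base: 11.8 ft x 3.2 ft, Height h = 14 ft
Formula: V = (1/3) * base_area * h
base_area = 11.8 * 3.2 = 37.76
base_area * h = 37.76 * 14 = 528.64
V = 528.64 / 3
V = 176.21
176.21 ft^3


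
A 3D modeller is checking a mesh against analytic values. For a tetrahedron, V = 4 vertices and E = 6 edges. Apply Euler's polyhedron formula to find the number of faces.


Polyhedron: tetrahedron
Euler's formula for convex polyhedra: V - E + F = 2
Given: V = 4 vertices and E = 6 edges
Solve for F:
F = 2 + E - V = 2 + 6 - 4 = 4
4 faces


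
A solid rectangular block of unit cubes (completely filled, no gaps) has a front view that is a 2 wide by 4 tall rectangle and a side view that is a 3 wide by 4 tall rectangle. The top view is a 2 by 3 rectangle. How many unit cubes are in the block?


Orthographic views of a solid rectangular block:
Front view 2 x 4 -> length = 2, height = 4
Side view 3 x 4 -> width = 3, height = 4 (consistent)
Top view 2 x 3 -> confirms length = 2, width = 3
The block is 2 x 3 x 4.
Total unit cubes = 2 * 3 * 4 = 24
24 unit cubes


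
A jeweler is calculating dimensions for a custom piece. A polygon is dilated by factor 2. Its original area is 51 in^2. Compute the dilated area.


Linear scale factor k = 2
Original area = 51 in^2
Rule: under a linear scaling by k, areas scale by k^2.
k^2 = 2^2 = 4
New area = 51 * 4
New area = 204
204 in^2


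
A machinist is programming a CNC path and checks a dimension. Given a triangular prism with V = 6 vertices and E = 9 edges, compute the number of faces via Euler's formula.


Polyhedron: triangular prism
Euler's formula for convex polyhedra: V - E + F = 2
Given: V = 6 vertices and E = 9 edges
Solve for F:
F = 2 + E - V = 2 + 9 - 6 = 5
5 faces


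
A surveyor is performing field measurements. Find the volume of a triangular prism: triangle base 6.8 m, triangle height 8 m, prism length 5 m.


Shape: triangular prism
Triangle base = 6.8 m, triangle height = 8 m, prism length L = 5 m
Formula: V = (1/2 * b * h_tri) * L
Cross-section area = 0.5 * 6.8 * 8 = 27.2
V = 27.2 * 5
V = 136
136 m^3


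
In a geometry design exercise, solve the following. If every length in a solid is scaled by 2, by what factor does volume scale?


Linear scale factor k = 2
Rule: under a linear scaling by k, volumes scale by k^3.
k^3 = 2 * 2 * 2
k^3 = 4 * 2
k^3 = 8
Volume scales by a factor of 8.
8 (dimensionless)


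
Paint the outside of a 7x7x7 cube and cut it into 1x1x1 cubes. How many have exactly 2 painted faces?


Large cube: 7 x 7 x 7, cut into unit cubes.
n = 7, so n - 2 = 5
Cubes with 2 painted faces lie along the edges, excluding corners.
A cube has 12 edges; each contributes (n - 2) = 5 such cubes.
Count = 12 * 5 = 60
60 unit cubes


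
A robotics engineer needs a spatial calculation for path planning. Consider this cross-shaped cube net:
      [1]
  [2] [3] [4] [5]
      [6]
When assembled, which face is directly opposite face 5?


Net: cross layout. Take square 3 as the base (bottom).
Fold the four squares in the horizontal row up around 3: 2 -> left, 4 -> right, 5 wraps to the top.
Fold 1 and 6 up from 3: 1 -> back, 6 -> front.
Opposite pairs are therefore: (1, 6), (2, 4), (3, 5).
Face 5 is opposite face 3.
face 3


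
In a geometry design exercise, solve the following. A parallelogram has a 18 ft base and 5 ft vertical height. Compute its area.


Shape: parallelogram
Base b = 18 ft, Height h = 5 ft
Formula: A = b * h
A = 18 * 5
A = 90
90 ft^2


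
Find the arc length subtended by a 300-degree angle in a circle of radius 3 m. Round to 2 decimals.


Shape: circular arc
Radius r = 3 m, Angle = 300 degrees
Formula: L = (angle/360) * 2 * pi * r
2 * pi * r = 6 * pi
L = (300/360) * 6 * pi
L = 5 * pi
L = 15.71
15.71 m


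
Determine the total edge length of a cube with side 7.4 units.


Shape: cube
Side s = 7.4 units
A cube has 12 edges, all equal.
Formula: total edge length = 12 * s
Total = 12 * 7.4
Total = 88.8
88.8 units


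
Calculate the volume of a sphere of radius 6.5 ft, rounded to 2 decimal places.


Shape: sphere
Radius r = 6.5 ft
Formula: V = (4/3) * pi * r^3
r^3 = 274.625
(4/3) * 274.625 = 366.166667
V = 366.166667 * pi
V = 1150.35
1150.35 ft^3


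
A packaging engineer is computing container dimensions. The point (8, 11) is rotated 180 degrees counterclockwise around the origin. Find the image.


Transformation: rotation about the origin
Original point: (8, 11)
Rule for 180 deg: (x, y) -> (-x, -y)
Apply: (8, 11) -> (-8, -11)
(-8, -11)


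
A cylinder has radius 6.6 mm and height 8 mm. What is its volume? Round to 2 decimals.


Shape: cylinder
Radius r = 6.6 mm, Height h = 8 mm
Formula: V = pi * r^2 * h
r^2 = 43.56
V = pi * 43.56 * 8
V = 348.48 * pi
V = 1094.78
1094.78 mm^3


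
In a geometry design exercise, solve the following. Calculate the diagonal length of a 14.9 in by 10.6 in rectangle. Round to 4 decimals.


Shape: rectangle (diagonal via Pythagoras)
Sides: 14.9 in and 10.6 in
Formula: d = sqrt(l^2 + w^2)
l^2 = 222.01, w^2 = 112.36
l^2 + w^2 = 334.37
d = sqrt(334.37)
d = 18.2858
18.2858 in


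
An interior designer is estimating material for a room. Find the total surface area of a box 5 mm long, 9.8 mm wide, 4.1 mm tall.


Shape: rectangular prism
l = 5 mm, w = 9.8 mm, h = 4.1 mm
Formula: SA = 2(lw + lh + wh)
lw = 49, lh = 20.5, wh = 40.18
lw + lh + wh = 109.68
SA = 2 * 109.68
SA = 219.36
219.36 mm^2


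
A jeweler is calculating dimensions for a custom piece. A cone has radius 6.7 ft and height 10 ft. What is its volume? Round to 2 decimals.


Shape: cone
Radius r = 6.7 ft, Height h = 10 ft
Formula: V = (1/3) * pi * r^2 * h
r^2 = 44.89
pi * r^2 * h = pi * 44.89 * 10 = 448.9 * pi
V = 448.9 * pi / 3
V = 470.09
470.09 ft^3


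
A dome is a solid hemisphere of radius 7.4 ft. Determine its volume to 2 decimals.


Shape: hemisphere (half of a sphere)
Radius r = 7.4 ft
Formula: V = (1/2) * (4/3) * pi * r^3 = (2/3) * pi * r^3
r^3 = 405.224
(2/3) * 405.224 = 270.149333
V = 270.149333 * pi
V = 848.7
848.7 ft^3


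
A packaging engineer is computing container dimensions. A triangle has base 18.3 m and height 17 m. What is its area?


Shape: triangle
Base b = 18.3 m, Height h = 17 m
Formula: A = (1/2) * b * h
A = 0.5 * 18.3 * 17
A = 0.5 * 311.1
A = 155.55
155.55 m^2


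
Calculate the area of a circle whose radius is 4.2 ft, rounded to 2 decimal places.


Shape: circle
Radius r = 4.2 ft
Formula: A = pi * r^2
r^2 = 4.2^2 = 17.64
A = pi * 17.64
A = 55.42
55.42 ft^2


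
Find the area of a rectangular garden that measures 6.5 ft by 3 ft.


Shape: rectangle
Length l = 6.5 ft, Width w = 3 ft
Formula: A = l * w
A = 6.5 * 3
A = 19.5
19.5 ft^2


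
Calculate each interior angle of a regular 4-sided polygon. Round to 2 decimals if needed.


Shape: regular square (4 sides)
Formula: interior angle = (n - 2) * 180 / n
(n - 2) = 2
(n - 2) * 180 = 360
angle = 360 / 4
angle = 90
90 degrees


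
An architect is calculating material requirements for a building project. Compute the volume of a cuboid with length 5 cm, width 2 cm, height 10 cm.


Shape: rectangular prism
l = 5 cm, w = 2 cm, h = 10 cm
Formula: V = l * w * h
V = 5 * 2 * 10
V = 10 * 10
V = 100
100 cm^3


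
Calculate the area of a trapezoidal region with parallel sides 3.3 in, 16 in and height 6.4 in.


Shape: trapezoid
Parallel sides a = 3.3 in, b = 16 in; Height h = 6.4 in
Formula: A = (a + b) * h / 2
a + b = 3.3 + 16 = 19.3
A = 19.3 * 6.4 / 2
A = 123.52 / 2
A = 61.76
61.76 in^2


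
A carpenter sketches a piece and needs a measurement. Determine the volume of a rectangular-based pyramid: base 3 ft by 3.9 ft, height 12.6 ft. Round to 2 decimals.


Shape: rectangular pyramid
Base: 3 ft x 3.9 ft, Height h = 12.6 ft
Formula: V = (1/3) * base_area * h
base_area = 3 * 3.9 = 11.7
base_area * h = 11.7 * 12.6 = 147.42
V = 147.42 / 3
V = 49.14
49.14 ft^3


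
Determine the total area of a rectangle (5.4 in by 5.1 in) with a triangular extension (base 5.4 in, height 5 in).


Composite shape: rectangle + triangle
Rectangle area = 5.4 * 5.1 = 27.54
Triangle area = 0.5 * 5.4 * 5 = 13.5
Total = 27.54 + 13.5
Total = 41.04
41.04 in^2


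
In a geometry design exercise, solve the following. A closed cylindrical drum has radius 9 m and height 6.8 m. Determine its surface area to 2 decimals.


Shape: closed cylinder
Radius r = 9 m, Height h = 6.8 m
Formula: SA = 2*pi*r^2 + 2*pi*r*h = 2*pi*r*(r + h)
r + h = 15.8
2 * r * (r + h) = 2 * 9 * 15.8 = 284.4
SA = 284.4 * pi
SA = 893.47
893.47 m^2


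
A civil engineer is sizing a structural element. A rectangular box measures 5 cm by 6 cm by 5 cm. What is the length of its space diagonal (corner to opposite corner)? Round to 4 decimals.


Shape: rectangular box (space diagonal)
l = 5 cm, w = 6 cm, h = 5 cm
Visualize: the diagonal of the base, then a right triangle with that diagonal and the height.
Formula: d = sqrt(l^2 + w^2 + h^2)
l^2 + w^2 + h^2 = 25 + 36 + 25 = 86
d = sqrt(86)
d = 9.2736
9.2736 cm


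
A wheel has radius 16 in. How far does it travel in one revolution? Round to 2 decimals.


Shape: circle
Radius r = 16 in
Formula: C = 2 * pi * r
C = 2 * pi * 16
C = 32 * pi
C = 100.53
100.53 in


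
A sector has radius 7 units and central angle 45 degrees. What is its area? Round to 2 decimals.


Shape: circular sector
Radius r = 7 units, Angle = 45 degrees
Formula: A = (angle/360) * pi * r^2
r^2 = 49
Fraction of circle = 45/360
A = (45/360) * pi * 49
A = 6.125 * pi
A = 19.24
19.24 units^2


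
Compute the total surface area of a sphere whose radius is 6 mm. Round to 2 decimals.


Shape: sphere
Radius r = 6 mm
Formula: SA = 4 * pi * r^2
r^2 = 36
SA = 4 * pi * 36
SA = 144 * pi
SA = 452.39
452.39 mm^2


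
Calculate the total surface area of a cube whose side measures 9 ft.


Shape: cube
Side s = 9 ft
A cube has 6 square faces.
Formula: SA = 6 * s^2
s^2 = 81
SA = 6 * 81
SA = 486
486 ft^2


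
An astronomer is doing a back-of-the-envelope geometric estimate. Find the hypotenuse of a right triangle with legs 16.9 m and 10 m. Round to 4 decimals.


Shape: right triangle
Legs a = 16.9 m, b = 10 m
Formula: c = sqrt(a^2 + b^2)
a^2 = 285.61, b^2 = 100
a^2 + b^2 = 385.61
c = sqrt(385.61)
c = 19.637
19.637 m


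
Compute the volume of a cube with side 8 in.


Shape: cube
Side s = 8 in
Formula: V = s^3
V = 8 * 8 * 8
V = 64 * 8
V = 512
512 in^3


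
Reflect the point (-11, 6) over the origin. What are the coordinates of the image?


Transformation: reflection
Original point: (-11, 6)
Rule for reflection through the origin: (x, y) -> (-x, -y)
Apply: (-11, 6) -> (11, -6)
(11, -6)


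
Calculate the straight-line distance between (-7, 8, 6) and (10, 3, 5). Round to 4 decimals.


3D distance between two points
P1 = (-7, 8, 6), P2 = (10, 3, 5)
Formula: d = sqrt((x2-x1)^2 + (y2-y1)^2 + (z2-z1)^2)
dx = 10 - -7 = 17
dy = 3 - 8 = -5
dz = 5 - 6 = -1
dx^2 + dy^2 + dz^2 = 289 + 25 + 1 = 315
d = sqrt(315)
d = 17.7482
17.7482 units


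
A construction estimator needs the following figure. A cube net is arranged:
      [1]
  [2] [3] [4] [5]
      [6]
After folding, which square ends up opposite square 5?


Net: cross layout. Take square 3 as the base (bottom).
Fold the four squares in the horizontal row up around 3: 2 -> left, 4 -> right, 5 wraps to the top.
Fold 1 and 6 up from 3: 1 -> back, 6 -> front.
Opposite pairs are therefore: (1, 6), (2, 4), (3, 5).
Face 5 is opposite face 3.
face 3


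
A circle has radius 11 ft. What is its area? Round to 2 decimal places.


Shape: circle
Radius r = 11 ft
Formula: A = pi * r^2
r^2 = 11^2 = 121
A = pi * 121
A = 380.13
380.13 ft^2


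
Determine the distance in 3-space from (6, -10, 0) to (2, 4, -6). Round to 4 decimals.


3D distance between two points
P1 = (6, -10, 0), P2 = (2, 4, -6)
Formula: d = sqrt((x2-x1)^2 + (y2-y1)^2 + (z2-z1)^2)
dx = 2 - 6 = -4
dy = 4 - -10 = 14
dz = -6 - 0 = -6
dx^2 + dy^2 + dz^2 = 16 + 196 + 36 = 248
d = sqrt(248)
d = 15.748
15.748 units


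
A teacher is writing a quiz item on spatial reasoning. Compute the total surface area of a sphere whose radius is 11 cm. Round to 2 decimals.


Shape: sphere
Radius r = 11 cm
Formula: SA = 4 * pi * r^2
r^2 = 121
SA = 4 * pi * 121
SA = 484 * pi
SA = 1520.53
1520.53 cm^2


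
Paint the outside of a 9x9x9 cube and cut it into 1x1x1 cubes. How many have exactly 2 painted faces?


Large cube: 9 x 9 x 9, cut into unit cubes.
n = 9, so n - 2 = 7
Cubes with 2 painted faces lie along the edges, excluding corners.
A cube has 12 edges; each contributes (n - 2) = 7 such cubes.
Count = 12 * 7 = 84
84 unit cubes


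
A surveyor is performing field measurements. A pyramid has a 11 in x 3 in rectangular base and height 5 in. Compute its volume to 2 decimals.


Shape: rectangular pyramid
Base: 11 in x 3 in, Height h = 5 in
Formula: V = (1/3) * base_area * h
base_area = 11 * 3 = 33
base_area * h = 33 * 5 = 165
V = 165 / 3
V = 55
55 in^3


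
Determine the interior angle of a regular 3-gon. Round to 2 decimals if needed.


Shape: regular triangle (3 sides)
Formula: interior angle = (n - 2) * 180 / n
(n - 2) = 1
(n - 2) * 180 = 180
angle = 180 / 3
angle = 60
60 degrees


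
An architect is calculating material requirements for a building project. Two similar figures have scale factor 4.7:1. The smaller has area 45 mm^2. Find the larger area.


Linear scale factor k = 4.7
Original area = 45 mm^2
Rule: under a linear scaling by k, areas scale by k^2.
k^2 = 4.7^2 = 22.09
New area = 45 * 22.09
New area = 994.05
994.05 mm^2


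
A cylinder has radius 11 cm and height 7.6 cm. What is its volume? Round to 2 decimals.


Shape: cylinder
Radius r = 11 cm, Height h = 7.6 cm
Formula: V = pi * r^2 * h
r^2 = 121
V = pi * 121 * 7.6
V = 919.6 * pi
V = 2889.01
2889.01 cm^3


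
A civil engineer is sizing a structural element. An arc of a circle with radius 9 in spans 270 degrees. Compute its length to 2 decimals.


Shape: circular arc
Radius r = 9 in, Angle = 270 degrees
Formula: L = (angle/360) * 2 * pi * r
2 * pi * r = 18 * pi
L = (270/360) * 18 * pi
L = 13.5 * pi
L = 42.41
42.41 in


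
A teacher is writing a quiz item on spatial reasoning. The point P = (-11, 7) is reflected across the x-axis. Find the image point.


Transformation: reflection
Original point: (-11, 7)
Rule for reflection over the x-axis: (x, y) -> (x, -y)
Apply: (-11, 7) -> (-11, -7)
(-11, -7)


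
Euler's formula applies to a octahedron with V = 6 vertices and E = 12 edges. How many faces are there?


Polyhedron: octahedron
Euler's formula for convex polyhedra: V - E + F = 2
Given: V = 6 vertices and E = 12 edges
Solve for F:
F = 2 + E - V = 2 + 12 - 6 = 8
8 faces


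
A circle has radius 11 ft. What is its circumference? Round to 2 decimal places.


Shape: circle
Radius r = 11 ft
Formula: C = 2 * pi * r
C = 2 * pi * 11
C = 22 * pi
C = 69.12
69.12 ft


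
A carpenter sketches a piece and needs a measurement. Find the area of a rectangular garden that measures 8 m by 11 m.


Shape: rectangle
Length l = 8 m, Width w = 11 m
Formula: A = l * w
A = 8 * 11
A = 88
88 m^2


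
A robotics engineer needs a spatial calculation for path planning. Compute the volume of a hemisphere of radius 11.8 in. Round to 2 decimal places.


Shape: hemisphere (half of a sphere)
Radius r = 11.8 in
Formula: V = (1/2) * (4/3) * pi * r^3 = (2/3) * pi * r^3
r^3 = 1643.032
(2/3) * 1643.032 = 1095.354667
V = 1095.354667 * pi
V = 3441.16
3441.16 in^3


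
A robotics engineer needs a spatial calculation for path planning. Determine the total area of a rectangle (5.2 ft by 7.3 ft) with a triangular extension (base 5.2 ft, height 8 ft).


Composite shape: rectangle + triangle
Rectangle area = 5.2 * 7.3 = 37.96
Triangle area = 0.5 * 5.2 * 8 = 20.8
Total = 37.96 + 20.8
Total = 58.76
58.76 ft^2


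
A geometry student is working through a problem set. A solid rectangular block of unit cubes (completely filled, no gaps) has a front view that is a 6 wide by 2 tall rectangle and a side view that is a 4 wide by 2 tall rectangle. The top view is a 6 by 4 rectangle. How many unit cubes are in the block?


Orthographic views of a solid rectangular block:
Front view 6 x 2 -> length = 6, height = 2
Side view 4 x 2 -> width = 4, height = 2 (consistent)
Top view 6 x 4 -> confirms length = 6, width = 4
The block is 6 x 4 x 2.
Total unit cubes = 6 * 4 * 2 = 48
48 unit cubes


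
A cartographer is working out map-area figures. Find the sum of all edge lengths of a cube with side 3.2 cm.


Shape: cube
Side s = 3.2 cm
A cube has 12 edges, all equal.
Formula: total edge length = 12 * s
Total = 12 * 3.2
Total = 38.4
38.4 cm


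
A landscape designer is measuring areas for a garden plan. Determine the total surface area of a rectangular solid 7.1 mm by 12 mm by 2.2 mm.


Shape: rectangular prism
l = 7.1 mm, w = 12 mm, h = 2.2 mm
Formula: SA = 2(lw + lh + wh)
lw = 85.2, lh = 15.62, wh = 26.4
lw + lh + wh = 127.22
SA = 2 * 127.22
SA = 254.44
254.44 mm^2


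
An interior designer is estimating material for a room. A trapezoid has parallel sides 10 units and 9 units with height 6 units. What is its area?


Shape: trapezoid
Parallel sides a = 10 units, b = 9 units; Height h = 6 units
Formula: A = (a + b) * h / 2
a + b = 10 + 9 = 19
A = 19 * 6 / 2
A = 114 / 2
A = 57
57 units^2


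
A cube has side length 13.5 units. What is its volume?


Shape: cube
Side s = 13.5 units
Formula: V = s^3
V = 13.5 * 13.5 * 13.5
V = 182.25 * 13.5
V = 2460.375
2460.375 units^3


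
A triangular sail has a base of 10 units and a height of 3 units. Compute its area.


Shape: triangle
Base b = 10 units, Height h = 3 units
Formula: A = (1/2) * b * h
A = 0.5 * 10 * 3
A = 0.5 * 30
A = 15
15 units^2


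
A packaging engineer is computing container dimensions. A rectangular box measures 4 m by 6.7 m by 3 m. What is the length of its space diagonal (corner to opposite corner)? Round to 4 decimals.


Shape: rectangular box (space diagonal)
l = 4 m, w = 6.7 m, h = 3 m
Visualize: the diagonal of the base, then a right triangle with that diagonal and the height.
Formula: d = sqrt(l^2 + w^2 + h^2)
l^2 + w^2 + h^2 = 16 + 44.89 + 9 = 69.89
d = sqrt(69.89)
d = 8.36
8.36 m


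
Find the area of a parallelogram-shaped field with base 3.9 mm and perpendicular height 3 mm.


Shape: parallelogram
Base b = 3.9 mm, Height h = 3 mm
Formula: A = b * h
A = 3.9 * 3
A = 11.7
11.7 mm^2


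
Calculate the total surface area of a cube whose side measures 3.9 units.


Shape: cube
Side s = 3.9 units
A cube has 6 square faces.
Formula: SA = 6 * s^2
s^2 = 15.21
SA = 6 * 15.21
SA = 91.26
91.26 units^2


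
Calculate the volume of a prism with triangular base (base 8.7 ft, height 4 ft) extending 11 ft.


Shape: triangular prism
Triangle base = 8.7 ft, triangle height = 4 ft, prism length L = 11 ft
Formula: V = (1/2 * b * h_tri) * L
Cross-section area = 0.5 * 8.7 * 4 = 17.4
V = 17.4 * 11
V = 191.4
191.4 ft^3


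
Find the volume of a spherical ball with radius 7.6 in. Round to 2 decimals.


Shape: sphere
Radius r = 7.6 in
Formula: V = (4/3) * pi * r^3
r^3 = 438.976
(4/3) * 438.976 = 585.301333
V = 585.301333 * pi
V = 1838.78
1838.78 in^3


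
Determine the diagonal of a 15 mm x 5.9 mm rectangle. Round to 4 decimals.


Shape: rectangle (diagonal via Pythagoras)
Sides: 15 mm and 5.9 mm
Formula: d = sqrt(l^2 + w^2)
l^2 = 225, w^2 = 34.81
l^2 + w^2 = 259.81
d = sqrt(259.81)
d = 16.1186
16.1186 mm


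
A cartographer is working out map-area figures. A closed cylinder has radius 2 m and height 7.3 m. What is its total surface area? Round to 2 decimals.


Shape: closed cylinder
Radius r = 2 m, Height h = 7.3 m
Formula: SA = 2*pi*r^2 + 2*pi*r*h = 2*pi*r*(r + h)
r + h = 9.3
2 * r * (r + h) = 2 * 2 * 9.3 = 37.2
SA = 37.2 * pi
SA = 116.87
116.87 m^2


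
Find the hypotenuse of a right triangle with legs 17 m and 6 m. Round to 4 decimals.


Shape: right triangle
Legs a = 17 m, b = 6 m
Formula: c = sqrt(a^2 + b^2)
a^2 = 289, b^2 = 36
a^2 + b^2 = 325
c = sqrt(325)
c = 18.0278
18.0278 m


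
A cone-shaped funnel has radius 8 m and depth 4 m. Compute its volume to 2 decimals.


Shape: cone
Radius r = 8 m, Height h = 4 m
Formula: V = (1/3) * pi * r^2 * h
r^2 = 64
pi * r^2 * h = pi * 64 * 4 = 256 * pi
V = 256 * pi / 3
V = 268.08
268.08 m^3


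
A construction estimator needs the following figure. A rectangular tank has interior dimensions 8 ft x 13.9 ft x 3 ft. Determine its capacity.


Shape: rectangular prism
l = 8 ft, w = 13.9 ft, h = 3 ft
Formula: V = l * w * h
V = 8 * 13.9 * 3
V = 111.2 * 3
V = 333.6
333.6 ft^3


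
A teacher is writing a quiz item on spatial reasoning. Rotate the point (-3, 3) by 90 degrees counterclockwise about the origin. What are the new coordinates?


Transformation: rotation about the origin
Original point: (-3, 3)
Rule for 90 deg counterclockwise: (x, y) -> (-y, x)
Apply: (-3, 3) -> (-3, -3)
(-3, -3)


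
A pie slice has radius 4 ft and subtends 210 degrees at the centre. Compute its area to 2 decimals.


Shape: circular sector
Radius r = 4 ft, Angle = 210 degrees
Formula: A = (angle/360) * pi * r^2
r^2 = 16
Fraction of circle = 210/360
A = (210/360) * pi * 16
A = 9.333333 * pi
A = 29.32
29.32 ft^2


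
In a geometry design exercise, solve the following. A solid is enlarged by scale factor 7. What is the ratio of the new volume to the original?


Linear scale factor k = 7
Rule: under a linear scaling by k, volumes scale by k^3.
k^3 = 7 * 7 * 7
k^3 = 49 * 7
k^3 = 343
Volume scales by a factor of 343.
343 (dimensionless)


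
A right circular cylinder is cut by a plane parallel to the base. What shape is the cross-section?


Solid: right circular cylinder
Cutting plane: parallel to the base
Visualize the intersection of the plane with the solid's surface.
The boundary of the cut region is a circle.
circle


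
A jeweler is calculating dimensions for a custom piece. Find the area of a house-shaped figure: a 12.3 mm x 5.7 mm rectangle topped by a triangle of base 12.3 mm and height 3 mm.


Composite shape: rectangle + triangle
Rectangle area = 12.3 * 5.7 = 70.11
Triangle area = 0.5 * 12.3 * 3 = 18.45
Total = 70.11 + 18.45
Total = 88.56
88.56 mm^2


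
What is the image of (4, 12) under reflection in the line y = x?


Transformation: reflection
Original point: (4, 12)
Rule for reflection over y = x: (x, y) -> (y, x)
Apply: (4, 12) -> (12, 4)
(12, 4)


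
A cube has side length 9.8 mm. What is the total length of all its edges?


Shape: cube
Side s = 9.8 mm
A cube has 12 edges, all equal.
Formula: total edge length = 12 * s
Total = 12 * 9.8
Total = 117.6
117.6 mm


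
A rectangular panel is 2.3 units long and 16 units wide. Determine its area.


Shape: rectangle
Length l = 2.3 units, Width w = 16 units
Formula: A = l * w
A = 2.3 * 16
A = 36.8
36.8 units^2


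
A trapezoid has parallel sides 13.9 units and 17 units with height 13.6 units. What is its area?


Shape: trapezoid
Parallel sides a = 13.9 units, b = 17 units; Height h = 13.6 units
Formula: A = (a + b) * h / 2
a + b = 13.9 + 17 = 30.9
A = 30.9 * 13.6 / 2
A = 420.24 / 2
A = 210.12
210.12 units^2


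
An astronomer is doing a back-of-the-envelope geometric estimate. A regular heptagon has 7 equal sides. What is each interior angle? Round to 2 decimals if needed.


Shape: regular heptagon (7 sides)
Formula: interior angle = (n - 2) * 180 / n
(n - 2) = 5
(n - 2) * 180 = 900
angle = 900 / 7
angle = 128.57
128.57 degrees


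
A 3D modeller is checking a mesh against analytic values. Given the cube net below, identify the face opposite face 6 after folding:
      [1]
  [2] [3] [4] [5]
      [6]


Net: cross layout. Take square 3 as the base (bottom).
Fold the four squares in the horizontal row up around 3: 2 -> left, 4 -> right, 5 wraps to the top.
Fold 1 and 6 up from 3: 1 -> back, 6 -> front.
Opposite pairs are therefore: (1, 6), (2, 4), (3, 5).
Face 6 is opposite face 1.
face 1


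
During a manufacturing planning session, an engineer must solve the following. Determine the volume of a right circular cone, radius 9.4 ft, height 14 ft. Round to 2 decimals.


Shape: cone
Radius r = 9.4 ft, Height h = 14 ft
Formula: V = (1/3) * pi * r^2 * h
r^2 = 88.36
pi * r^2 * h = pi * 88.36 * 14 = 1237.04 * pi
V = 1237.04 * pi / 3
V = 1295.43
1295.43 ft^3


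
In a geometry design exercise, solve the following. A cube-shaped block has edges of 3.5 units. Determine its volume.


Shape: cube
Side s = 3.5 units
Formula: V = s^3
V = 3.5 * 3.5 * 3.5
V = 12.25 * 3.5
V = 42.875
42.875 units^3


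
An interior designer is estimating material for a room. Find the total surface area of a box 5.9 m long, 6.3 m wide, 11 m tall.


Shape: rectangular prism
l = 5.9 m, w = 6.3 m, h = 11 m
Formula: SA = 2(lw + lh + wh)
lw = 37.17, lh = 64.9, wh = 69.3
lw + lh + wh = 171.37
SA = 2 * 171.37
SA = 342.74
342.74 m^2


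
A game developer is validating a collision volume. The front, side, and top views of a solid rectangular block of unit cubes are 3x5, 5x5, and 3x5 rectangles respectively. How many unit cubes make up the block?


Orthographic views of a solid rectangular block:
Front view 3 x 5 -> length = 3, height = 5
Side view 5 x 5 -> width = 5, height = 5 (consistent)
Top view 3 x 5 -> confirms length = 3, width = 5
The block is 3 x 5 x 5.
Total unit cubes = 3 * 5 * 5 = 75
75 unit cubes


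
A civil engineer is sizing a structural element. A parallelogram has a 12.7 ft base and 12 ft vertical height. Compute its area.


Shape: parallelogram
Base b = 12.7 ft, Height h = 12 ft
Formula: A = b * h
A = 12.7 * 12
A = 152.4
152.4 ft^2


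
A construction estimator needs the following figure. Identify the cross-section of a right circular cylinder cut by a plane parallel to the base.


Solid: right circular cylinder
Cutting plane: parallel to the base
Visualize the intersection of the plane with the solid's surface.
The boundary of the cut region is a circle.
circle


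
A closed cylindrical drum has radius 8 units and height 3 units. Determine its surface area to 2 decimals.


Shape: closed cylinder
Radius r = 8 units, Height h = 3 units
Formula: SA = 2*pi*r^2 + 2*pi*r*h = 2*pi*r*(r + h)
r + h = 11
2 * r * (r + h) = 2 * 8 * 11 = 176
SA = 176 * pi
SA = 552.92
552.92 units^2


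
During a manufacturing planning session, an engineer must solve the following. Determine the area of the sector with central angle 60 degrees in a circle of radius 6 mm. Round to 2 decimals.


Shape: circular sector
Radius r = 6 mm, Angle = 60 degrees
Formula: A = (angle/360) * pi * r^2
r^2 = 36
Fraction of circle = 60/360
A = (60/360) * pi * 36
A = 6 * pi
A = 18.85
18.85 mm^2


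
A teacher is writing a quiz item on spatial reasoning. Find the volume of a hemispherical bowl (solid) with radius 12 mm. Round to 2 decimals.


Shape: hemisphere (half of a sphere)
Radius r = 12 mm
Formula: V = (1/2) * (4/3) * pi * r^3 = (2/3) * pi * r^3
r^3 = 1728
(2/3) * 1728 = 1152
V = 1152 * pi
V = 3619.11
3619.11 mm^3


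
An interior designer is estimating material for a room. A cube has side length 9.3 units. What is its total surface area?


Shape: cube
Side s = 9.3 units
A cube has 6 square faces.
Formula: SA = 6 * s^2
s^2 = 86.49
SA = 6 * 86.49
SA = 518.94
518.94 units^2


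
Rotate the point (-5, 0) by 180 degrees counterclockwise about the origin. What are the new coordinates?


Transformation: rotation about the origin
Original point: (-5, 0)
Rule for 180 deg: (x, y) -> (-x, -y)
Apply: (-5, 0) -> (5, 0)
(5, 0)
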